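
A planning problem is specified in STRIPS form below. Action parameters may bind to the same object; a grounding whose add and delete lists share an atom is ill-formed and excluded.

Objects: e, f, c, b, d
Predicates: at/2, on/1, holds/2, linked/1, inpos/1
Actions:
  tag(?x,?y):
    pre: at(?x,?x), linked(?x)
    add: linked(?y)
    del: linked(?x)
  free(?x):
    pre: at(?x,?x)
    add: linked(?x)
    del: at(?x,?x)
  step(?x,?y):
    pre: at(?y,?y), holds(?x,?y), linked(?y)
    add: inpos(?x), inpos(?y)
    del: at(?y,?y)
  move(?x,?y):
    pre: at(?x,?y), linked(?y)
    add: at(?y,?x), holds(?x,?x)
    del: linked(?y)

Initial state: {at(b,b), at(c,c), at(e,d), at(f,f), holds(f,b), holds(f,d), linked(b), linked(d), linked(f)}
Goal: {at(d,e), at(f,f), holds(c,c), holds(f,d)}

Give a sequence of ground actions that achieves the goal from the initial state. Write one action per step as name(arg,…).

tag(f,c); move(e,d); move(c,c)

1. tag(f,c)  →  {at(b,b), at(c,c), at(e,d), at(f,f), holds(f,b), holds(f,d), linked(b), linked(c), linked(d)}
2. move(e,d)  →  {at(b,b), at(c,c), at(d,e), at(e,d), at(f,f), holds(e,e), holds(f,b), holds(f,d), linked(b), linked(c)}
3. move(c,c)  →  {at(b,b), at(c,c), at(d,e), at(e,d), at(f,f), holds(c,c), holds(e,e), holds(f,b), holds(f,d), linked(b)}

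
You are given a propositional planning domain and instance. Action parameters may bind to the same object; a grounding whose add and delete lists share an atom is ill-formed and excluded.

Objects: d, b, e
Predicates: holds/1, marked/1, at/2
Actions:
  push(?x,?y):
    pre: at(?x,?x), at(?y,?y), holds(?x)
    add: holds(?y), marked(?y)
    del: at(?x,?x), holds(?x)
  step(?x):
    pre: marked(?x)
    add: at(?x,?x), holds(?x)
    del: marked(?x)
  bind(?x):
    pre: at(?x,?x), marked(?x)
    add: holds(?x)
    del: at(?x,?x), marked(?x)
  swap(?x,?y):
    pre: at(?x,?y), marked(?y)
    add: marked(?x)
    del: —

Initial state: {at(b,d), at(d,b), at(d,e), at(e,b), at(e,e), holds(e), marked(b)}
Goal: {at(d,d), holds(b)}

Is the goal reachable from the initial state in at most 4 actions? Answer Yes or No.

Yes

1. swap(d,b)  →  {at(b,d), at(d,b), at(d,e), at(e,b), at(e,e), holds(e), marked(b), marked(d)}
2. step(d)  →  {at(b,d), at(d,b), at(d,d), at(d,e), at(e,b), at(e,e), holds(d), holds(e), marked(b)}
3. step(b)  →  {at(b,b), at(b,d), at(d,b), at(d,d), at(d,e), at(e,b), at(e,e), holds(b), holds(d), holds(e)}
optimal plan length = 3; 3 ≤ 4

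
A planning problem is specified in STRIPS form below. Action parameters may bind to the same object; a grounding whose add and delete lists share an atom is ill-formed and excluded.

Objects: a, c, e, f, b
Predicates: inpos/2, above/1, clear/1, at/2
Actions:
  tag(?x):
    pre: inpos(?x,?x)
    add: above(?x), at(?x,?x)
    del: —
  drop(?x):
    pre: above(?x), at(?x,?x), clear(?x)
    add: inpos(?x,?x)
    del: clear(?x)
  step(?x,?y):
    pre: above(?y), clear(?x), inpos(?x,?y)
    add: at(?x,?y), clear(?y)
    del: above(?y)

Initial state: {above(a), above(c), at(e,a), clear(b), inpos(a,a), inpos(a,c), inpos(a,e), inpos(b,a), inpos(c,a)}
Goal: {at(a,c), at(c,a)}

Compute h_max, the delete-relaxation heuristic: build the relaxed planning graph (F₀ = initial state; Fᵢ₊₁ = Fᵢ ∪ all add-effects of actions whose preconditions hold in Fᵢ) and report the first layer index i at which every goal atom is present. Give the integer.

3

F0 = init (9 atoms)
F1 = F0 ∪ {at(a,a), at(b,a), clear(a)}  (12 atoms)
F2 = F1 ∪ {at(a,c), clear(c)}  (14 atoms)
F3 = F2 ∪ {at(c,a)}  (15 atoms)
goal ⊆ F3  ⇒  h_max = 3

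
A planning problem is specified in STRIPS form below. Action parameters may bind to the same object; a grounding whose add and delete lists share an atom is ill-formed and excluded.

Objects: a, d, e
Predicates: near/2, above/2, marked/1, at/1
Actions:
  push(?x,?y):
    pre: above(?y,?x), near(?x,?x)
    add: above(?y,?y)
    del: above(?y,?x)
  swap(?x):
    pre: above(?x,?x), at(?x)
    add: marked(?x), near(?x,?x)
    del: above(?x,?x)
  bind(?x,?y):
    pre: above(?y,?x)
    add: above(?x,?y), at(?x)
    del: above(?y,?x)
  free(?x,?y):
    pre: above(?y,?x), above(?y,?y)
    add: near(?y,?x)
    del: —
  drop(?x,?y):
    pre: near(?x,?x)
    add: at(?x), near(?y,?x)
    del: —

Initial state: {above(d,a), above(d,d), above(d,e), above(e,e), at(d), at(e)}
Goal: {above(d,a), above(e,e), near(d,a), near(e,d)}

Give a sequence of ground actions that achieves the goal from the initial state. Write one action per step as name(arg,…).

bind(e,d); free(a,d); free(d,e)

1. bind(e,d)  →  {above(d,a), above(d,d), above(e,d), above(e,e), at(d), at(e)}
2. free(a,d)  →  {above(d,a), above(d,d), above(e,d), above(e,e), at(d), at(e), near(d,a)}
3. free(d,e)  →  {above(d,a), above(d,d), above(e,d), above(e,e), at(d), at(e), near(d,a), near(e,d)}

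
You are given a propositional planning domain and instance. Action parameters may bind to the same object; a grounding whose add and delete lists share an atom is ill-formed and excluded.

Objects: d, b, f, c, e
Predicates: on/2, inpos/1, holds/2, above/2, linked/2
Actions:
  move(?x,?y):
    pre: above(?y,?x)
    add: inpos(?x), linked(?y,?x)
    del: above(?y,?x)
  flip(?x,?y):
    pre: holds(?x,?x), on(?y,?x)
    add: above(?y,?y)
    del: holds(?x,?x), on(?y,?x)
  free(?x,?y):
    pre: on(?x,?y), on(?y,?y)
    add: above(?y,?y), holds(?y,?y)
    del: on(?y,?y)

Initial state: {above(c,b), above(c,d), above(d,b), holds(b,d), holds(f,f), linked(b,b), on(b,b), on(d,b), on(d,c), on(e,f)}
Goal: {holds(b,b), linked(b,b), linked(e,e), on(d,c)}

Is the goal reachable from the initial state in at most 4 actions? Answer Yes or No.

1. flip(f,e)  →  {above(c,b), above(c,d), above(d,b), above(e,e), holds(b,d), linked(b,b), on(b,b), on(d,b), on(d,c)}
2. move(e,e)  →  {above(c,b), above(c,d), above(d,b), holds(b,d), inpos(e), linked(b,b), linked(e,e), on(b,b), on(d,b), on(d,c)}
3. free(d,b)  →  {above(b,b), above(c,b), above(c,d), above(d,b), holds(b,b), holds(b,d), inpos(e), linked(b,b), linked(e,e), on(d,b), on(d,c)}
optimal plan length = 3; 3 ≤ 4

Yes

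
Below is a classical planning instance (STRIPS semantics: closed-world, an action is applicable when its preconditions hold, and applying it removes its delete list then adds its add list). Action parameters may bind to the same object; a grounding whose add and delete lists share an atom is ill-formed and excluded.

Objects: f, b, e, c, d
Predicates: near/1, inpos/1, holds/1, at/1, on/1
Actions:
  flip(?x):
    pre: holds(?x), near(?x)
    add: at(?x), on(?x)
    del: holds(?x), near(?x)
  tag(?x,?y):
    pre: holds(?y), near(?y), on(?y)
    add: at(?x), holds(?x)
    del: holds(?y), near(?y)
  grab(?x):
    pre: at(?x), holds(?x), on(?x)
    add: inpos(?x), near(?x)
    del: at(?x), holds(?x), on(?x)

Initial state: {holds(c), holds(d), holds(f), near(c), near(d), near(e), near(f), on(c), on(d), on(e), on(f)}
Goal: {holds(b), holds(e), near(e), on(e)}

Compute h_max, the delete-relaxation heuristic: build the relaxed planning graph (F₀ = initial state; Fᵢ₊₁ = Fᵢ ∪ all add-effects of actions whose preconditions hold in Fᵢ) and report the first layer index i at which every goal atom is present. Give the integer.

1

F0 = init (11 atoms)
F1 = F0 ∪ {at(b), at(c), at(d), at(e), at(f), holds(b), holds(e)}  (18 atoms)
goal ⊆ F1  ⇒  h_max = 1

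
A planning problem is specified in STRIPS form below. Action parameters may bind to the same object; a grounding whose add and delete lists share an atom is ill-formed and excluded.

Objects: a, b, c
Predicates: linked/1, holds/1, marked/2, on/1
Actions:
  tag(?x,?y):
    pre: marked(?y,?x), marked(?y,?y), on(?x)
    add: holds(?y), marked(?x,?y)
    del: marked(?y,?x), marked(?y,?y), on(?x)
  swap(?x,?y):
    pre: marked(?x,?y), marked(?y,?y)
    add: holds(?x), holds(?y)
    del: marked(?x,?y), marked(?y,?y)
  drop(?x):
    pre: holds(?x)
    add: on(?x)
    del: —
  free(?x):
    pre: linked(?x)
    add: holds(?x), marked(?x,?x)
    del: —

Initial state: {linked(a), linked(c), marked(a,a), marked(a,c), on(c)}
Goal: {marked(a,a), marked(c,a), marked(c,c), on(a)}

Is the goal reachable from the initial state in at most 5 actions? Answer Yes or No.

1. tag(c,a)  →  {holds(a), linked(a), linked(c), marked(c,a)}
2. drop(a)  →  {holds(a), linked(a), linked(c), marked(c,a), on(a)}
3. free(a)  →  {holds(a), linked(a), linked(c), marked(a,a), marked(c,a), on(a)}
4. free(c)  →  {holds(a), holds(c), linked(a), linked(c), marked(a,a), marked(c,a), marked(c,c), on(a)}
optimal plan length = 4; 4 ≤ 5

Yes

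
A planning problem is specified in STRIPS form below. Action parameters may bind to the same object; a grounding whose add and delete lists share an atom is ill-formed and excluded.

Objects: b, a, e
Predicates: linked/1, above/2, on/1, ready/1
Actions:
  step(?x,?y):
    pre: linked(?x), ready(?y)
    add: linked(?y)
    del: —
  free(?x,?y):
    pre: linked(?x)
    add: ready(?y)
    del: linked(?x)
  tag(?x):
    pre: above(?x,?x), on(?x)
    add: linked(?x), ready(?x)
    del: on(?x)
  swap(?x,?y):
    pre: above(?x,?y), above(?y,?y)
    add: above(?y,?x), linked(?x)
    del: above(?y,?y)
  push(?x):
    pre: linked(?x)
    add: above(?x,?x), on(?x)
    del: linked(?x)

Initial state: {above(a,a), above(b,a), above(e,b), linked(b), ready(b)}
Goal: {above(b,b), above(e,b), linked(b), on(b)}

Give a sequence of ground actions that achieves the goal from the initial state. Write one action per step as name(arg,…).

push(b); swap(b,a)

1. push(b)  →  {above(a,a), above(b,a), above(b,b), above(e,b), on(b), ready(b)}
2. swap(b,a)  →  {above(a,b), above(b,a), above(b,b), above(e,b), linked(b), on(b), ready(b)}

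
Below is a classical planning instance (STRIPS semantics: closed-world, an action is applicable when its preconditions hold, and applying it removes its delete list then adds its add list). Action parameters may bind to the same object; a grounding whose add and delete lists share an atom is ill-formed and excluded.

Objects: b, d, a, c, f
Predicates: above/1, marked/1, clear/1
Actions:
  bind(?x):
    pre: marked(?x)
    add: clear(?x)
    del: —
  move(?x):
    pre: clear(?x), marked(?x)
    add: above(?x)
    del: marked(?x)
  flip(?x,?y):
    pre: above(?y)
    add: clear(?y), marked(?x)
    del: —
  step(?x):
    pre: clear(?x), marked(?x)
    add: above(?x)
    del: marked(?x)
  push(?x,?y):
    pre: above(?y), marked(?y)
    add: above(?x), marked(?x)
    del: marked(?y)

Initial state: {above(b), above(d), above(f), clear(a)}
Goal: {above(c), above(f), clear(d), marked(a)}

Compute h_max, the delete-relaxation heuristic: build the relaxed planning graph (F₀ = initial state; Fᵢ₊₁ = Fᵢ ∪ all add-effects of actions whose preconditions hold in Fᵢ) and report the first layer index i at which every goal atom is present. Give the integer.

2

F0 = init (4 atoms)
F1 = F0 ∪ {clear(b), clear(d), clear(f), marked(a), marked(b), marked(c), marked(d), marked(f)}  (12 atoms)
F2 = F1 ∪ {above(a), above(c), clear(c)}  (15 atoms)
goal ⊆ F2  ⇒  h_max = 2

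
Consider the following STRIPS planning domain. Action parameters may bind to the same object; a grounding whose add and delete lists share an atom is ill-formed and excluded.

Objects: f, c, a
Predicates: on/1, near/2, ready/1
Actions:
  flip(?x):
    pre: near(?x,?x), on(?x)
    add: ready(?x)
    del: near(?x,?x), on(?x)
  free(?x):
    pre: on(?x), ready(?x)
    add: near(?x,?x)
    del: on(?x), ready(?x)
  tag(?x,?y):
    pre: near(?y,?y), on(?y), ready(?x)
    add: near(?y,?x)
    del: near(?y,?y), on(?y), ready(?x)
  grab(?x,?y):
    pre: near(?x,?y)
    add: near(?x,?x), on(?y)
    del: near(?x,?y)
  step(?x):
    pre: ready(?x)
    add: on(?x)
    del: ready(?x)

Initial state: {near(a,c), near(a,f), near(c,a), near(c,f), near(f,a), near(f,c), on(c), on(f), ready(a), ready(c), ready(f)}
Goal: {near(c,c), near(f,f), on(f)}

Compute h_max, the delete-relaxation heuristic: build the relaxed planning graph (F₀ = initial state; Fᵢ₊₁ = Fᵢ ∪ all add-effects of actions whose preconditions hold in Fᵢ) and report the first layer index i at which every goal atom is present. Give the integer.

1

F0 = init (11 atoms)
F1 = F0 ∪ {near(a,a), near(c,c), near(f,f), on(a)}  (15 atoms)
goal ⊆ F1  ⇒  h_max = 1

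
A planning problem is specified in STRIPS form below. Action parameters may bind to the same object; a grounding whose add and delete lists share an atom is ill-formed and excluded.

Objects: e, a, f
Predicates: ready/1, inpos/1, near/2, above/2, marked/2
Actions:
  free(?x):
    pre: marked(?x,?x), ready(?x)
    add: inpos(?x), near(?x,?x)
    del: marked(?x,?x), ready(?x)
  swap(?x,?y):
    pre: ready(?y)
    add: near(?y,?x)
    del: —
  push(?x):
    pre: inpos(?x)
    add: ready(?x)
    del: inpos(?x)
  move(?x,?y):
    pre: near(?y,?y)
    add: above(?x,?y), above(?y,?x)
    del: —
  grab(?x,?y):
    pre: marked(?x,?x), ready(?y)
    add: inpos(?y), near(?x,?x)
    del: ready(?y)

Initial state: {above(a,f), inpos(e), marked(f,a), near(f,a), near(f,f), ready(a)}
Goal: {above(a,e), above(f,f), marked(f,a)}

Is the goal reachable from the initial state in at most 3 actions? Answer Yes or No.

Yes

1. swap(a,a)  →  {above(a,f), inpos(e), marked(f,a), near(a,a), near(f,a), near(f,f), ready(a)}
2. move(e,a)  →  {above(a,e), above(a,f), above(e,a), inpos(e), marked(f,a), near(a,a), near(f,a), near(f,f), ready(a)}
3. move(f,f)  →  {above(a,e), above(a,f), above(e,a), above(f,f), inpos(e), marked(f,a), near(a,a), near(f,a), near(f,f), ready(a)}
optimal plan length = 3; 3 ≤ 3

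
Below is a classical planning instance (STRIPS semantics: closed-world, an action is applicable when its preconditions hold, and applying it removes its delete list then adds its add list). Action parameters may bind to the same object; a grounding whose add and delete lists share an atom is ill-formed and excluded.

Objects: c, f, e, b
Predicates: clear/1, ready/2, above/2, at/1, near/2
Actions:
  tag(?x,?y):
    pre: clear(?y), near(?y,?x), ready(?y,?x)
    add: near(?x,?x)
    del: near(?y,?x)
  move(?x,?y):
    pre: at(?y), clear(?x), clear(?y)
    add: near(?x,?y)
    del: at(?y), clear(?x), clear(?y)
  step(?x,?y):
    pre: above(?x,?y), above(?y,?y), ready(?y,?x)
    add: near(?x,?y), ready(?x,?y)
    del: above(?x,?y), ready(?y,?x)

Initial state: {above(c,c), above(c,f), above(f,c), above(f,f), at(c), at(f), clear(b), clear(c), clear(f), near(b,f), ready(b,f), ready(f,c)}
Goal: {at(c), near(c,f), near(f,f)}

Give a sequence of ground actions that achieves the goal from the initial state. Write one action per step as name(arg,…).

1. tag(f,b)  →  {above(c,c), above(c,f), above(f,c), above(f,f), at(c), at(f), clear(b), clear(c), clear(f), near(f,f), ready(b,f), ready(f,c)}
2. move(c,f)  →  {above(c,c), above(c,f), above(f,c), above(f,f), at(c), clear(b), near(c,f), near(f,f), ready(b,f), ready(f,c)}

tag(f,b); move(c,f)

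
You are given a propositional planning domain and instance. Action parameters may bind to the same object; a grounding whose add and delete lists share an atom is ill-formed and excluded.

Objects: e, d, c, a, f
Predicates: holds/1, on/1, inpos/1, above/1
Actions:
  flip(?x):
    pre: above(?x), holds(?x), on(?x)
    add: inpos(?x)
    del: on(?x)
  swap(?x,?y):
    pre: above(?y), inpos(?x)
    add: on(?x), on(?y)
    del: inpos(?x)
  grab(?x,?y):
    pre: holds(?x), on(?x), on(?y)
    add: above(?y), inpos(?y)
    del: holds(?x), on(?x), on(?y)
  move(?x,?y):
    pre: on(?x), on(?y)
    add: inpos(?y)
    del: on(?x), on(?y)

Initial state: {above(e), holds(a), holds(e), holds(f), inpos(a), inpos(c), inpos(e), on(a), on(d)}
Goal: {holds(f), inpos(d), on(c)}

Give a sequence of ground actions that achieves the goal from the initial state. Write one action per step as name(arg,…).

1. swap(c,e)  →  {above(e), holds(a), holds(e), holds(f), inpos(a), inpos(e), on(a), on(c), on(d), on(e)}
2. grab(e,d)  →  {above(d), above(e), holds(a), holds(f), inpos(a), inpos(d), inpos(e), on(a), on(c)}

swap(c,e); grab(e,d)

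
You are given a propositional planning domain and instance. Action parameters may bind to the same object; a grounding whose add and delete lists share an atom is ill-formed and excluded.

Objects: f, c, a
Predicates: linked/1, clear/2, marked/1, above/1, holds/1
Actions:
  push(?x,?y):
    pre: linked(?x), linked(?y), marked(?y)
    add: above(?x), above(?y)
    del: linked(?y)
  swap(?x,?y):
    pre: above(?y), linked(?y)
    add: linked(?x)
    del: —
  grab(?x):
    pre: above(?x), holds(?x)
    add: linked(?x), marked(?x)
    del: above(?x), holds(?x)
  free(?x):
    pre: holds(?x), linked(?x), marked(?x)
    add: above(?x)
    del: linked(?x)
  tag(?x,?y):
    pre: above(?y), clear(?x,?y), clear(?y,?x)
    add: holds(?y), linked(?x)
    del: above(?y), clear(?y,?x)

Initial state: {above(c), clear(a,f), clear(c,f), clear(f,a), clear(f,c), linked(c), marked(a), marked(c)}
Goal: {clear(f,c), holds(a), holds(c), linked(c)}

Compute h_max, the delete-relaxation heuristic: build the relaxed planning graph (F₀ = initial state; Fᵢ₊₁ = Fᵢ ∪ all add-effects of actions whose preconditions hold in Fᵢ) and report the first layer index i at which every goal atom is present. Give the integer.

3

F0 = init (8 atoms)
F1 = F0 ∪ {holds(c), linked(a), linked(f)}  (11 atoms)
F2 = F1 ∪ {above(a), above(f)}  (13 atoms)
F3 = F2 ∪ {holds(a), holds(f)}  (15 atoms)
goal ⊆ F3  ⇒  h_max = 3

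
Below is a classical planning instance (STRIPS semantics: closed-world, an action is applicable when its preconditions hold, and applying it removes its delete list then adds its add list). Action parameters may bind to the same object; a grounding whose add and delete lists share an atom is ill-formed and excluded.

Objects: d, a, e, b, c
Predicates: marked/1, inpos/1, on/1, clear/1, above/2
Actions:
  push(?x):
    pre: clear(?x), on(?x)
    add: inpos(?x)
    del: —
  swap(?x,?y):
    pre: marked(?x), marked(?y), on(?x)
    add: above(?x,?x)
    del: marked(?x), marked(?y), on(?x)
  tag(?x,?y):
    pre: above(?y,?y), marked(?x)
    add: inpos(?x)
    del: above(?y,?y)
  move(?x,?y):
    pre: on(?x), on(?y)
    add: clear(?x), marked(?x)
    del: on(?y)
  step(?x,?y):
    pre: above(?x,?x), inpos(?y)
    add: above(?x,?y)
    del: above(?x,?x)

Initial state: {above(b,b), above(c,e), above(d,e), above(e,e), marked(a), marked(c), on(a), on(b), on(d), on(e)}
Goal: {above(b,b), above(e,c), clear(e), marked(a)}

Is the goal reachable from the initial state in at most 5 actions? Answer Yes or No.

1. tag(c,e)  →  {above(b,b), above(c,e), above(d,e), inpos(c), marked(a), marked(c), on(a), on(b), on(d), on(e)}
2. move(e,d)  →  {above(b,b), above(c,e), above(d,e), clear(e), inpos(c), marked(a), marked(c), marked(e), on(a), on(b), on(e)}
3. swap(e,e)  →  {above(b,b), above(c,e), above(d,e), above(e,e), clear(e), inpos(c), marked(a), marked(c), on(a), on(b)}
4. step(e,c)  →  {above(b,b), above(c,e), above(d,e), above(e,c), clear(e), inpos(c), marked(a), marked(c), on(a), on(b)}
optimal plan length = 4; 4 ≤ 5

Yes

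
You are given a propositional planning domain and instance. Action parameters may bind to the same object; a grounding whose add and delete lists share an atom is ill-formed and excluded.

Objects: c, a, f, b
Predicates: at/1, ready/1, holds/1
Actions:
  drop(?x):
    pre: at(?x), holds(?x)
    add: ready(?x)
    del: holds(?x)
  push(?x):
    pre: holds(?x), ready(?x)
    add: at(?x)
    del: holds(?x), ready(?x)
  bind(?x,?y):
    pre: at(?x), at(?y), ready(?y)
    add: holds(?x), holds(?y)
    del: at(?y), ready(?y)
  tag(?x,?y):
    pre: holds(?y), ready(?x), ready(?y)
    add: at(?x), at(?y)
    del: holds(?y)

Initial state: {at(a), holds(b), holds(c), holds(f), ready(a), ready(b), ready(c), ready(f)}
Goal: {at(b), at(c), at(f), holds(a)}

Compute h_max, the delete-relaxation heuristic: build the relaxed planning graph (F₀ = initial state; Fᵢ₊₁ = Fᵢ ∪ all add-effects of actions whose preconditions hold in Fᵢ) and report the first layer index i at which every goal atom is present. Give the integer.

F0 = init (8 atoms)
F1 = F0 ∪ {at(b), at(c), at(f), holds(a)}  (12 atoms)
goal ⊆ F1  ⇒  h_max = 1

1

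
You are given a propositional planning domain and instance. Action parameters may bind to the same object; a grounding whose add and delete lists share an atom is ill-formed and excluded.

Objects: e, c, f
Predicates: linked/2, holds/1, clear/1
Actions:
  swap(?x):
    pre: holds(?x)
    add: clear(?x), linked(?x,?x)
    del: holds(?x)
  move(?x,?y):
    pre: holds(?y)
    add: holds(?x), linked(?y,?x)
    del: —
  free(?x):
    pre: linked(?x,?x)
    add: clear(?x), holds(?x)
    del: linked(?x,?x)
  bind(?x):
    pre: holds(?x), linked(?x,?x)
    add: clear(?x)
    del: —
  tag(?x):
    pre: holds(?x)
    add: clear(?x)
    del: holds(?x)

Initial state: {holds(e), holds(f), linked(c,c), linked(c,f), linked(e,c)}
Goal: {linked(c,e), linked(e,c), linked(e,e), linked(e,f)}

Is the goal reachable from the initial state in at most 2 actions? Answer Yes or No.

1. swap(e)  →  {clear(e), holds(f), linked(c,c), linked(c,f), linked(e,c), linked(e,e)}
2. move(c,f)  →  {clear(e), holds(c), holds(f), linked(c,c), linked(c,f), linked(e,c), linked(e,e), linked(f,c)}
3. move(e,c)  →  {clear(e), holds(c), holds(e), holds(f), linked(c,c), linked(c,e), linked(c,f), linked(e,c), linked(e,e), linked(f,c)}
4. move(f,e)  →  {clear(e), holds(c), holds(e), holds(f), linked(c,c), linked(c,e), linked(c,f), linked(e,c), linked(e,e), linked(e,f), linked(f,c)}
optimal plan length = 4; 4 > 2

No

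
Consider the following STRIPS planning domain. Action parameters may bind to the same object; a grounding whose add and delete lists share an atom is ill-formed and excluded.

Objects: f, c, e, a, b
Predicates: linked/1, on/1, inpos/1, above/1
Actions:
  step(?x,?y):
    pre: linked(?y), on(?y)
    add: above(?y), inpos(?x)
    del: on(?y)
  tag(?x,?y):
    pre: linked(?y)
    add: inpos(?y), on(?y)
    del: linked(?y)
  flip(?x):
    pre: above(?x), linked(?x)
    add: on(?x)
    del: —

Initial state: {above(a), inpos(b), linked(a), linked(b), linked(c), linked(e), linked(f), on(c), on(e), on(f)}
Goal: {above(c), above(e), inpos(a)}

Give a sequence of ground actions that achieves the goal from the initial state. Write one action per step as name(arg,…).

1. step(f,c)  →  {above(a), above(c), inpos(b), inpos(f), linked(a), linked(b), linked(c), linked(e), linked(f), on(e), on(f)}
2. step(a,e)  →  {above(a), above(c), above(e), inpos(a), inpos(b), inpos(f), linked(a), linked(b), linked(c), linked(e), linked(f), on(f)}

step(f,c); step(a,e)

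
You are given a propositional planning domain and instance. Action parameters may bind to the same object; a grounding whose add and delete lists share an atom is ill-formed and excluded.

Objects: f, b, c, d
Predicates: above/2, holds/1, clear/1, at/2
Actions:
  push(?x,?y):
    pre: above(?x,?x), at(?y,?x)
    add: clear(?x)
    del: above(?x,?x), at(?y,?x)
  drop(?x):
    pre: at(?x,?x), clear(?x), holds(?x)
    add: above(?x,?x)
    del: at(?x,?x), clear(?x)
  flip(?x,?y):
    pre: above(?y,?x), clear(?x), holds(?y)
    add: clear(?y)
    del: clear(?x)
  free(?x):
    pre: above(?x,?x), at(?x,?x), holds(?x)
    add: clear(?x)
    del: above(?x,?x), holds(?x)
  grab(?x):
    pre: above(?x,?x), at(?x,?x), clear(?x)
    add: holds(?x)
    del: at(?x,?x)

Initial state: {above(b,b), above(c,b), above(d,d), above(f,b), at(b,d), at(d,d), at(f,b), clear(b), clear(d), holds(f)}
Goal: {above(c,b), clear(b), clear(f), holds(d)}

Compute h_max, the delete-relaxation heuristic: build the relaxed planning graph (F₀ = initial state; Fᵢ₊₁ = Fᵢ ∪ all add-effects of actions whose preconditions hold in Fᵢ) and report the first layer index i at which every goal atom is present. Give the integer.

1

F0 = init (10 atoms)
F1 = F0 ∪ {clear(f), holds(d)}  (12 atoms)
goal ⊆ F1  ⇒  h_max = 1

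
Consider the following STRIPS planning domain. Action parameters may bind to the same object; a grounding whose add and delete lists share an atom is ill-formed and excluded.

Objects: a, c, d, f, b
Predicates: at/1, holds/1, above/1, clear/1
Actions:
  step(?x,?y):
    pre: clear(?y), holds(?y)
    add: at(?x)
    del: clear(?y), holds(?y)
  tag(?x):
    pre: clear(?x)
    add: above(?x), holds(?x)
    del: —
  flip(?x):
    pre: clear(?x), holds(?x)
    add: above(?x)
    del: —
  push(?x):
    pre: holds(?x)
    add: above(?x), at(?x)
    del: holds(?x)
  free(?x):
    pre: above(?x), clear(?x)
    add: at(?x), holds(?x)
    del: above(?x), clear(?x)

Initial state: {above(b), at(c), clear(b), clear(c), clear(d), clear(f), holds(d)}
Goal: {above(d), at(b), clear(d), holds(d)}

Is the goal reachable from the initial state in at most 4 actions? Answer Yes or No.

1. tag(d)  →  {above(b), above(d), at(c), clear(b), clear(c), clear(d), clear(f), holds(d)}
2. free(b)  →  {above(d), at(b), at(c), clear(c), clear(d), clear(f), holds(b), holds(d)}
optimal plan length = 2; 2 ≤ 4

Yes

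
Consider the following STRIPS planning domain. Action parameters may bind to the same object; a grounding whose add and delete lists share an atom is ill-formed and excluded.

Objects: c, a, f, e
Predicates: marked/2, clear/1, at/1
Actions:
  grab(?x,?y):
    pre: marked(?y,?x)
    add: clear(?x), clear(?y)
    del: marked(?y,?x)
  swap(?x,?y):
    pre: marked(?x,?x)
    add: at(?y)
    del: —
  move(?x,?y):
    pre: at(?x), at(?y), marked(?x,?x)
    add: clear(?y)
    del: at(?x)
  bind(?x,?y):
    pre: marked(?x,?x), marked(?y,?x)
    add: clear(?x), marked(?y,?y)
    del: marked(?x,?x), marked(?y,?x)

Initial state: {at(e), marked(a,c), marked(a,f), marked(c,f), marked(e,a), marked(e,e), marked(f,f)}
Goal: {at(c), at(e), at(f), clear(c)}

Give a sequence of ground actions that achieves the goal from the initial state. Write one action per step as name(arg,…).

grab(c,a); swap(f,c); swap(f,f)

1. grab(c,a)  →  {at(e), clear(a), clear(c), marked(a,f), marked(c,f), marked(e,a), marked(e,e), marked(f,f)}
2. swap(f,c)  →  {at(c), at(e), clear(a), clear(c), marked(a,f), marked(c,f), marked(e,a), marked(e,e), marked(f,f)}
3. swap(f,f)  →  {at(c), at(e), at(f), clear(a), clear(c), marked(a,f), marked(c,f), marked(e,a), marked(e,e), marked(f,f)}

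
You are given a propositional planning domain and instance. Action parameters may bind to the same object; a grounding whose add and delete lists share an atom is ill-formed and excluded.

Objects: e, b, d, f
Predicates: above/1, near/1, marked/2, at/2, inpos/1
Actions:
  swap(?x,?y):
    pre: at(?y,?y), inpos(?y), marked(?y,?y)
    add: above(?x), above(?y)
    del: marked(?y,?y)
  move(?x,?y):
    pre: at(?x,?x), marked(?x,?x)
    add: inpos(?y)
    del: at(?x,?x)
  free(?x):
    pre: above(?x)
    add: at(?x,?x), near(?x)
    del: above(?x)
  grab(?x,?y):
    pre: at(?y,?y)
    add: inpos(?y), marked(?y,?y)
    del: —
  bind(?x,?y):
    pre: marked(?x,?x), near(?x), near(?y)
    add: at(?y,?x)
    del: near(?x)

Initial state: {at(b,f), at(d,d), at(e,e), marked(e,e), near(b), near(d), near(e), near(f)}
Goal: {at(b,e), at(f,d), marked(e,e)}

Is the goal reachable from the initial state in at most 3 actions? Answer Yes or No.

Yes

1. grab(e,d)  →  {at(b,f), at(d,d), at(e,e), inpos(d), marked(d,d), marked(e,e), near(b), near(d), near(e), near(f)}
2. bind(e,b)  →  {at(b,e), at(b,f), at(d,d), at(e,e), inpos(d), marked(d,d), marked(e,e), near(b), near(d), near(f)}
3. bind(d,f)  →  {at(b,e), at(b,f), at(d,d), at(e,e), at(f,d), inpos(d), marked(d,d), marked(e,e), near(b), near(f)}
optimal plan length = 3; 3 ≤ 3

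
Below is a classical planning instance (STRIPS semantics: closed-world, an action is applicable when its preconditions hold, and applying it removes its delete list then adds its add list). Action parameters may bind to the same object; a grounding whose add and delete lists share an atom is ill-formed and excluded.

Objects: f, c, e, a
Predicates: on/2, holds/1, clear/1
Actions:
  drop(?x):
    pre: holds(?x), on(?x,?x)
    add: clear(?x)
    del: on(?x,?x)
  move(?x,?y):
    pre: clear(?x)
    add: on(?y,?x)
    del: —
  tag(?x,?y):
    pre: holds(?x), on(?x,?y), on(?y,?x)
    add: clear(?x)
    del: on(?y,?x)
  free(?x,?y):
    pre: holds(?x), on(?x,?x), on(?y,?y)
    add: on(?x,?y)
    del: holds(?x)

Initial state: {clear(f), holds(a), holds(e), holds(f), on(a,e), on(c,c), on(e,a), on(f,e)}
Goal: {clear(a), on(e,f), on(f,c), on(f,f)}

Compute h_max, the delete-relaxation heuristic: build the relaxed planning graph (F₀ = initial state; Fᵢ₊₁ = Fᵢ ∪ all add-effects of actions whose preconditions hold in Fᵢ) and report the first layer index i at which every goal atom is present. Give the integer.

2

F0 = init (8 atoms)
F1 = F0 ∪ {clear(a), clear(e), on(a,f), on(c,f), on(e,f), on(f,f)}  (14 atoms)
F2 = F1 ∪ {on(a,a), on(c,a), on(c,e), on(e,e), on(f,a), on(f,c)}  (20 atoms)
goal ⊆ F2  ⇒  h_max = 2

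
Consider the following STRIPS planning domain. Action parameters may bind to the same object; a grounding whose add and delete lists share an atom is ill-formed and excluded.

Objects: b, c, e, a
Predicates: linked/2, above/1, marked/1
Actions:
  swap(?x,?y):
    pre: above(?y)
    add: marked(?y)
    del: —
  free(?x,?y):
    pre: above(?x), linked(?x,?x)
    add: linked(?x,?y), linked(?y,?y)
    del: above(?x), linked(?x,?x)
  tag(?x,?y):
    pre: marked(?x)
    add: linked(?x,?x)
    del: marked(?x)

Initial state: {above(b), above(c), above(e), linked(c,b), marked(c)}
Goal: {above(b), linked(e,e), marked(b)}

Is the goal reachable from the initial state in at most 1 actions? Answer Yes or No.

1. swap(b,b)  →  {above(b), above(c), above(e), linked(c,b), marked(b), marked(c)}
2. swap(b,e)  →  {above(b), above(c), above(e), linked(c,b), marked(b), marked(c), marked(e)}
3. tag(e,b)  →  {above(b), above(c), above(e), linked(c,b), linked(e,e), marked(b), marked(c)}
optimal plan length = 3; 3 > 1

No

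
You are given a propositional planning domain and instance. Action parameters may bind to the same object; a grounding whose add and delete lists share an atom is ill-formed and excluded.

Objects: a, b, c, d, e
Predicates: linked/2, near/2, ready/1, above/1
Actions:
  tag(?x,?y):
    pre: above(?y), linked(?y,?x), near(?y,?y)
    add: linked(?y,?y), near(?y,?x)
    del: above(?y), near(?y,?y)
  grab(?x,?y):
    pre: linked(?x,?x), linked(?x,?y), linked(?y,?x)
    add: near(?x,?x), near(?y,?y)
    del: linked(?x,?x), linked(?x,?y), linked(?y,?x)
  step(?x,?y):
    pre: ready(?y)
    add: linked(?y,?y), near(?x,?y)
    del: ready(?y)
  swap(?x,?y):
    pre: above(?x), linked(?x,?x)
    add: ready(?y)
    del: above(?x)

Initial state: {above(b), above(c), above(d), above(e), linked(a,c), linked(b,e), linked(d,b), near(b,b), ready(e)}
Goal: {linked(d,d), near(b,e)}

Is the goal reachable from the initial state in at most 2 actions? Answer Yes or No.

No

1. step(b,e)  →  {above(b), above(c), above(d), above(e), linked(a,c), linked(b,e), linked(d,b), linked(e,e), near(b,b), near(b,e)}
2. swap(e,d)  →  {above(b), above(c), above(d), linked(a,c), linked(b,e), linked(d,b), linked(e,e), near(b,b), near(b,e), ready(d)}
3. step(a,d)  →  {above(b), above(c), above(d), linked(a,c), linked(b,e), linked(d,b), linked(d,d), linked(e,e), near(a,d), near(b,b), near(b,e)}
optimal plan length = 3; 3 > 2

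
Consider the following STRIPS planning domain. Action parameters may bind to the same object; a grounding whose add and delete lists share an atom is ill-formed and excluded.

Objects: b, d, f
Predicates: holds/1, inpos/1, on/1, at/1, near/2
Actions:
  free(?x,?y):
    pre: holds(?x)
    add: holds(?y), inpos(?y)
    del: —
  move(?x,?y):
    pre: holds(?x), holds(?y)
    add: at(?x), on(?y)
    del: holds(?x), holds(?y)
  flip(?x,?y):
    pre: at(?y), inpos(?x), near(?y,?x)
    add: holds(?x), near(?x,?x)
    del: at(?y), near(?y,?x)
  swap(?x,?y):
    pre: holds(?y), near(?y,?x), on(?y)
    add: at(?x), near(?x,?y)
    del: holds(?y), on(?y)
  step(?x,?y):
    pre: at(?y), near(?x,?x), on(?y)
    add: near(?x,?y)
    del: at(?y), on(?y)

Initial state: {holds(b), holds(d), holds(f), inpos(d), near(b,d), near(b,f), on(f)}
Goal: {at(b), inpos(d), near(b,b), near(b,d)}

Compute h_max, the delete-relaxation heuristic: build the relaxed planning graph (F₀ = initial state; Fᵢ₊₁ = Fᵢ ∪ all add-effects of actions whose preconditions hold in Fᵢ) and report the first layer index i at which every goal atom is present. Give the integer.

3

F0 = init (7 atoms)
F1 = F0 ∪ {at(b), at(d), at(f), inpos(b), inpos(f), on(b), on(d)}  (14 atoms)
F2 = F1 ∪ {near(d,b), near(d,d), near(f,b), near(f,f)}  (18 atoms)
F3 = F2 ∪ {near(b,b), near(d,f), near(f,d)}  (21 atoms)
goal ⊆ F3  ⇒  h_max = 3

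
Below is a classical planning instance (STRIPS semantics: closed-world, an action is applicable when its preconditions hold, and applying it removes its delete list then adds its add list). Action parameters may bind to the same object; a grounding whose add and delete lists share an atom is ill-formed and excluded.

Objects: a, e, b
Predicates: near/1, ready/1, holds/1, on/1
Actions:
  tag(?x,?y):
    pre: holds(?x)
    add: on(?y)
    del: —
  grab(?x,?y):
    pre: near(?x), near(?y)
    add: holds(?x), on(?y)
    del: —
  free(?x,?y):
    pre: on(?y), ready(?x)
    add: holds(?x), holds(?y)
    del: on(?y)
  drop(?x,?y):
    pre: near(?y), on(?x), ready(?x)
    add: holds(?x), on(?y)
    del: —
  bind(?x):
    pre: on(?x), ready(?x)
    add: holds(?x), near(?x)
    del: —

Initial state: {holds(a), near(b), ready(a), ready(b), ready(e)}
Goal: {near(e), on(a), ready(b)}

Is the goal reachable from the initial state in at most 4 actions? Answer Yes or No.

1. tag(a,a)  →  {holds(a), near(b), on(a), ready(a), ready(b), ready(e)}
2. tag(a,e)  →  {holds(a), near(b), on(a), on(e), ready(a), ready(b), ready(e)}
3. bind(e)  →  {holds(a), holds(e), near(b), near(e), on(a), on(e), ready(a), ready(b), ready(e)}
optimal plan length = 3; 3 ≤ 4

Yes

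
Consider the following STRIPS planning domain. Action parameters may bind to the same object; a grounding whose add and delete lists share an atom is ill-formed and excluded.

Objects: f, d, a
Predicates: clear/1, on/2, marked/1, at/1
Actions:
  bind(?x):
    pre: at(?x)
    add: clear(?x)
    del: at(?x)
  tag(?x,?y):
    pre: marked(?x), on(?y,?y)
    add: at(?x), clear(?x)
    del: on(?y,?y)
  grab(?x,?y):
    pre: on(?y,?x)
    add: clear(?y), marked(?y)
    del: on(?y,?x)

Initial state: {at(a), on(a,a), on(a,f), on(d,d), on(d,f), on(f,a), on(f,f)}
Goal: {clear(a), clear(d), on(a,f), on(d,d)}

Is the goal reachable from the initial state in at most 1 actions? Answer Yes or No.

No

1. bind(a)  →  {clear(a), on(a,a), on(a,f), on(d,d), on(d,f), on(f,a), on(f,f)}
2. grab(f,d)  →  {clear(a), clear(d), marked(d), on(a,a), on(a,f), on(d,d), on(f,a), on(f,f)}
optimal plan length = 2; 2 > 1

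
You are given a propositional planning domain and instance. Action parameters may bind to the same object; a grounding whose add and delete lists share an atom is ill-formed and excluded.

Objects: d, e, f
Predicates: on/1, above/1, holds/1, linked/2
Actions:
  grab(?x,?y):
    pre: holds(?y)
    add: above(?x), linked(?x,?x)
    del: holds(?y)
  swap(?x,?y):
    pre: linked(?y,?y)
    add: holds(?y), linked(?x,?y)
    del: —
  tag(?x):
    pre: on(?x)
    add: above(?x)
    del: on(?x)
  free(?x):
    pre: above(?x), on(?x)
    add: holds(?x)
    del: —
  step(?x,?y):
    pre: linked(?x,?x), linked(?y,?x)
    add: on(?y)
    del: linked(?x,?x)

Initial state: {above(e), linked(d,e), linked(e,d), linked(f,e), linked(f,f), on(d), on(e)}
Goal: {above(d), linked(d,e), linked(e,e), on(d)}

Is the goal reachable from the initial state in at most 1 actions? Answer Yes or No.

1. swap(d,f)  →  {above(e), holds(f), linked(d,e), linked(d,f), linked(e,d), linked(f,e), linked(f,f), on(d), on(e)}
2. grab(d,f)  →  {above(d), above(e), linked(d,d), linked(d,e), linked(d,f), linked(e,d), linked(f,e), linked(f,f), on(d), on(e)}
3. swap(d,d)  →  {above(d), above(e), holds(d), linked(d,d), linked(d,e), linked(d,f), linked(e,d), linked(f,e), linked(f,f), on(d), on(e)}
4. grab(e,d)  →  {above(d), above(e), linked(d,d), linked(d,e), linked(d,f), linked(e,d), linked(e,e), linked(f,e), linked(f,f), on(d), on(e)}
optimal plan length = 4; 4 > 1

No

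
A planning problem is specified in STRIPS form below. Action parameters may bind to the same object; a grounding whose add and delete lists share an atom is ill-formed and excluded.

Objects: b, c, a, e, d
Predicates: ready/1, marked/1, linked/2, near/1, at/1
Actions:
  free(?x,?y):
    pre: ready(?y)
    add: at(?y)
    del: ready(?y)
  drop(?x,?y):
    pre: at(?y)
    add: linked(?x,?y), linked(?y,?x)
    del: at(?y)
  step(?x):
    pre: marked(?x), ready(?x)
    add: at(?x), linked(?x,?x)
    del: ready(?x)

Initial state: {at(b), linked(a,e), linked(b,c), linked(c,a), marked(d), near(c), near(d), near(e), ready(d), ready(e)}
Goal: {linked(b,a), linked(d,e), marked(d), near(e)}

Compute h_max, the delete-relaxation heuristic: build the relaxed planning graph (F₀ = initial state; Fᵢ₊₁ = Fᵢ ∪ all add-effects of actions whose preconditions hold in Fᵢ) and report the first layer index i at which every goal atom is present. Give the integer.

F0 = init (10 atoms)
F1 = F0 ∪ {at(d), at(e), linked(a,b), linked(b,a), linked(b,b), linked(b,d), linked(b,e), linked(c,b), linked(d,b), linked(d,d), linked(e,b)}  (21 atoms)
F2 = F1 ∪ {linked(a,d), linked(c,d), linked(c,e), linked(d,a), linked(d,c), linked(d,e), linked(e,a), linked(e,c), linked(e,d), linked(e,e)}  (31 atoms)
goal ⊆ F2  ⇒  h_max = 2

2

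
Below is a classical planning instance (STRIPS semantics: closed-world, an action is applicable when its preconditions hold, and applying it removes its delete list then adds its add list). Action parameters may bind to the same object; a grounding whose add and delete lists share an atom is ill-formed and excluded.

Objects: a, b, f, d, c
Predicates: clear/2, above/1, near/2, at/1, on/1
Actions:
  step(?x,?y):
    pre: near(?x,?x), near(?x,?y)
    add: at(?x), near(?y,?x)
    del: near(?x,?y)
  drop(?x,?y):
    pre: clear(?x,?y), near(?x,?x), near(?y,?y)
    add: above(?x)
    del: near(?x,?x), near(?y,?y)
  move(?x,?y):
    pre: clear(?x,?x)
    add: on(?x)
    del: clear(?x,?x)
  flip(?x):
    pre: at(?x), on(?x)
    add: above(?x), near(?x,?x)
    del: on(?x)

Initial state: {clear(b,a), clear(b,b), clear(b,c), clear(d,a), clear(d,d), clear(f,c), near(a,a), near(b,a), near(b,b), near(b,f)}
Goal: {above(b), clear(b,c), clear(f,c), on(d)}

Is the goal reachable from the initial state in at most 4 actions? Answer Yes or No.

Yes

1. drop(b,a)  →  {above(b), clear(b,a), clear(b,b), clear(b,c), clear(d,a), clear(d,d), clear(f,c), near(b,a), near(b,f)}
2. move(d,a)  →  {above(b), clear(b,a), clear(b,b), clear(b,c), clear(d,a), clear(f,c), near(b,a), near(b,f), on(d)}
optimal plan length = 2; 2 ≤ 4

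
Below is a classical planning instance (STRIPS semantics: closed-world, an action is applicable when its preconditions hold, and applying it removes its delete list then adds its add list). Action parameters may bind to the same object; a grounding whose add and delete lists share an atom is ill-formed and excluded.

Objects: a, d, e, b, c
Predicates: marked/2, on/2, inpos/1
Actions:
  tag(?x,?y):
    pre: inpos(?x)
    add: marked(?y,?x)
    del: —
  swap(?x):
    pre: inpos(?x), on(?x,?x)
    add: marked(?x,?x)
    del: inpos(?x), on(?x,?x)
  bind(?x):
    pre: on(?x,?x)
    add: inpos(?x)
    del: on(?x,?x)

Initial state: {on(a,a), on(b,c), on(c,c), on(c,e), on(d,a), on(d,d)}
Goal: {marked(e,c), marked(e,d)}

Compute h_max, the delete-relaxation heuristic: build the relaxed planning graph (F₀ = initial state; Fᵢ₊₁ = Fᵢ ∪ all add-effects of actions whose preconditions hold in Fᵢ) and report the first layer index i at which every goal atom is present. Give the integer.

F0 = init (6 atoms)
F1 = F0 ∪ {inpos(a), inpos(c), inpos(d)}  (9 atoms)
F2 = F1 ∪ {marked(a,a), marked(a,c), marked(a,d), marked(b,a), marked(b,c), marked(b,d), marked(c,a), marked(c,c), marked(c,d), marked(d,a), marked(d,c), marked(d,d), marked(e,a), marked(e,c), marked(e,d)}  (24 atoms)
goal ⊆ F2  ⇒  h_max = 2

2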